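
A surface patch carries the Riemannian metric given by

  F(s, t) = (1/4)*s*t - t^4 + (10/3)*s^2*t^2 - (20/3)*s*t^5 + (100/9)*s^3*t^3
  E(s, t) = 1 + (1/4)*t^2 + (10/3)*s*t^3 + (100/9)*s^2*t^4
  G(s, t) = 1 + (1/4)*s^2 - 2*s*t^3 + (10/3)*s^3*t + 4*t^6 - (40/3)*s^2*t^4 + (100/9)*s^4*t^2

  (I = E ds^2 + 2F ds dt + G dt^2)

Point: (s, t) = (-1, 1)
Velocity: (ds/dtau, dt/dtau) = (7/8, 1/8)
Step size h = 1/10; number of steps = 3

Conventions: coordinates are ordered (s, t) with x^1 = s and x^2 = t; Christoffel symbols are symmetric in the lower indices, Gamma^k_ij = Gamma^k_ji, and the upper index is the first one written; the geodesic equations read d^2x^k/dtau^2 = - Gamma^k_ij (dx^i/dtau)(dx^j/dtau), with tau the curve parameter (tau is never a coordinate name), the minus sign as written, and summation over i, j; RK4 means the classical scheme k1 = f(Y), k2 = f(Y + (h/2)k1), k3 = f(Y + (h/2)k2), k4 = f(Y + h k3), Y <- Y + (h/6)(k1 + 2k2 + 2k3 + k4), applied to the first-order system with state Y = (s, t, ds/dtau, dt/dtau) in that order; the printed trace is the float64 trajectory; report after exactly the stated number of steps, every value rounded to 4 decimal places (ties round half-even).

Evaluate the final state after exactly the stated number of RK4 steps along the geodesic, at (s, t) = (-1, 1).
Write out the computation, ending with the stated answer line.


f(Y) = (ds/dtau, dt/dtau, -Gamma^s_ij Y'^i Y'^j, -Gamma^t_ij Y'^i Y'^j) with the Gammas evaluated at the stage position; h = 0.100000; intermediate values shown to 6 dp
step 0: s = -1.0000, t = 1.0000, ds/dtau = 0.8750, dt/dtau = 0.1250
step 1:
  k1: at (s, t) = (-1.000000, 1.000000), (ds/dtau, dt/dtau) = (0.875000, 0.125000); Gamma_sss = -0.971429, Gamma_sst = 1.797143, Gamma_stt = 0.777143, Gamma_tss = 0.285714, Gamma_tst = -0.528571, Gamma_ttt = -0.228571; k1 = (0.875000, 0.125000, 0.338482, -0.099554)
  k2: at (s, t) = (-0.956250, 1.006250), (ds/dtau, dt/dtau) = (0.891924, 0.120022); Gamma_sss = -1.053760, Gamma_sst = 1.846692, Gamma_stt = 0.945128, Gamma_tss = 0.213215, Gamma_tst = -0.373655, Gamma_ttt = -0.191235; k2 = (0.891924, 0.120022, 0.429302, -0.086864)
  k3: at (s, t) = (-0.955404, 1.006001), (ds/dtau, dt/dtau) = (0.896465, 0.120657); Gamma_sss = -1.054978, Gamma_sst = 1.847470, Gamma_stt = 0.947435, Gamma_tss = 0.212154, Gamma_tst = -0.371522, Gamma_ttt = -0.190527; k3 = (0.896465, 0.120657, 0.434378, -0.087352)
  k4: at (s, t) = (-0.910353, 1.012066), (ds/dtau, dt/dtau) = (0.918438, 0.116265); Gamma_sss = -1.132831, Gamma_sst = 1.872066, Gamma_stt = 1.122521, Gamma_tss = 0.116394, Gamma_tst = -0.192348, Gamma_ttt = -0.115335; k4 = (0.918438, 0.116265, 0.540595, -0.055544)
  Y <- Y + (h/6)(k1 + 2k2 + 2k3 + k4): s = -0.9105, t = 1.0120, ds/dtau = 0.9184, dt/dtau = 0.1166
step 2:
  k1: at (s, t) = (-0.910496, 1.012044), (ds/dtau, dt/dtau) = (0.918441, 0.116608); Gamma_sss = -1.132598, Gamma_sst = 1.872039, Gamma_stt = 1.121963, Gamma_tss = 0.116738, Gamma_tst = -0.192952, Gamma_ttt = -0.115641; k1 = (0.918441, 0.116608, 0.539148, -0.055570)
  k2: at (s, t) = (-0.864574, 1.017874), (ds/dtau, dt/dtau) = (0.945398, 0.113829); Gamma_sss = -1.198878, Gamma_sst = 1.863064, Gamma_stt = 1.293029, Gamma_tss = -0.002563, Gamma_tst = 0.003983, Gamma_ttt = 0.002764; k2 = (0.945398, 0.113829, 0.653792, 0.001398)
  k3: at (s, t) = (-0.863226, 1.017735), (ds/dtau, dt/dtau) = (0.951130, 0.116678); Gamma_sss = -1.200413, Gamma_sst = 1.862501, Gamma_stt = 1.297148, Gamma_tss = -0.005830, Gamma_tst = 0.009046, Gamma_ttt = 0.006300; k3 = (0.951130, 0.116678, 0.654909, 0.003181)
  k4: at (s, t) = (-0.815383, 1.023711), (ds/dtau, dt/dtau) = (0.983931, 0.116926); Gamma_sss = -1.247969, Gamma_sst = 1.809383, Gamma_stt = 1.454623, Gamma_tss = -0.152034, Gamma_tst = 0.220428, Gamma_ttt = 0.177209; k4 = (0.983931, 0.116926, 0.771969, 0.094045)
  Y <- Y + (h/6)(k1 + 2k2 + 2k3 + k4): s = -0.8156, t = 1.0236, ds/dtau = 0.9839, dt/dtau = 0.1174
step 3:
  k1: at (s, t) = (-0.815573, 1.023620), (ds/dtau, dt/dtau) = (0.983916, 0.117402); Gamma_sss = -1.247819, Gamma_sst = 1.809774, Gamma_stt = 1.453939, Gamma_tss = -0.151291, Gamma_tst = 0.219425, Gamma_ttt = 0.176282; k1 = (0.983916, 0.117402, 0.769856, 0.093341)
  k2: at (s, t) = (-0.766377, 1.029490), (ds/dtau, dt/dtau) = (1.022409, 0.122069); Gamma_sss = -1.267755, Gamma_sst = 1.708069, Gamma_stt = 1.579410, Gamma_tss = -0.317921, Gamma_tst = 0.428341, Gamma_ttt = 0.396077; k2 = (1.022409, 0.122069, 0.875326, 0.219510)
  k3: at (s, t) = (-0.764452, 1.029723), (ds/dtau, dt/dtau) = (1.027682, 0.128377); Gamma_sss = -1.267866, Gamma_sst = 1.703133, Gamma_stt = 1.583390, Gamma_tss = -0.324677, Gamma_tst = 0.436141, Gamma_ttt = 0.405477; k3 = (1.027682, 0.128377, 0.863545, 0.221138)
  k4: at (s, t) = (-0.712804, 1.036457), (ds/dtau, dt/dtau) = (1.070270, 0.139515); Gamma_sss = -1.250858, Gamma_sst = 1.545848, Gamma_stt = 1.659920, Gamma_tss = -0.509052, Gamma_tst = 0.629102, Gamma_ttt = 0.675525; k4 = (1.070270, 0.139515, 0.938872, 0.382085)
  Y <- Y + (h/6)(k1 + 2k2 + 2k3 + k4): s = -0.7130, t = 1.0362, ds/dtau = 1.0704, dt/dtau = 0.1400

Answer: s = -0.7130, t = 1.0362, ds/dtau = 1.0704, dt/dtau = 0.1400


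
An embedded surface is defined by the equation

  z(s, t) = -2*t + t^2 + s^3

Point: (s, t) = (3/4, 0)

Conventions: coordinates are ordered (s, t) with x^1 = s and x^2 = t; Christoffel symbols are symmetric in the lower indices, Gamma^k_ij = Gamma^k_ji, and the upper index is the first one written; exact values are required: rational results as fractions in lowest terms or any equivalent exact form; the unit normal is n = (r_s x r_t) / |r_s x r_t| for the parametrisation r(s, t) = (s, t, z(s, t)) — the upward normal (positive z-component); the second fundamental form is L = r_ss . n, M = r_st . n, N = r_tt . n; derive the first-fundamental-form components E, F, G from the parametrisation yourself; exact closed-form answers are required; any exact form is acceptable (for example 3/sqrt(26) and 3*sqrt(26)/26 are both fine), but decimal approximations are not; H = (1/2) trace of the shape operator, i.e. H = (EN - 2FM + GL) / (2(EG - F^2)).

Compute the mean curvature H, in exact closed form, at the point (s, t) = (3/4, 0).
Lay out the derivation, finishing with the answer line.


z_s = 27/16, z_t = -2, z_ss = 9/2, z_st = 0, z_tt = 2
E = 985/256, F = -27/8, G = 5; answer radicand W^2 = 2009/256
unnormalised second-form numerators: l = 9/2, m = 0, n = 2; L = l/sqrt(2009/256), and similarly M = m/sqrt(W^2), N = n/sqrt(W^2)
H = (E*n - 2*F*m + G*l) / (2*(EG - F^2)*sqrt(W^2)); E*n - 2*F*m + G*l = 3865/128, EG - F^2 = 2009/256, so H = (3865/2009)/sqrt(2009/256)

Answer: H = 61840*sqrt(41)/576583


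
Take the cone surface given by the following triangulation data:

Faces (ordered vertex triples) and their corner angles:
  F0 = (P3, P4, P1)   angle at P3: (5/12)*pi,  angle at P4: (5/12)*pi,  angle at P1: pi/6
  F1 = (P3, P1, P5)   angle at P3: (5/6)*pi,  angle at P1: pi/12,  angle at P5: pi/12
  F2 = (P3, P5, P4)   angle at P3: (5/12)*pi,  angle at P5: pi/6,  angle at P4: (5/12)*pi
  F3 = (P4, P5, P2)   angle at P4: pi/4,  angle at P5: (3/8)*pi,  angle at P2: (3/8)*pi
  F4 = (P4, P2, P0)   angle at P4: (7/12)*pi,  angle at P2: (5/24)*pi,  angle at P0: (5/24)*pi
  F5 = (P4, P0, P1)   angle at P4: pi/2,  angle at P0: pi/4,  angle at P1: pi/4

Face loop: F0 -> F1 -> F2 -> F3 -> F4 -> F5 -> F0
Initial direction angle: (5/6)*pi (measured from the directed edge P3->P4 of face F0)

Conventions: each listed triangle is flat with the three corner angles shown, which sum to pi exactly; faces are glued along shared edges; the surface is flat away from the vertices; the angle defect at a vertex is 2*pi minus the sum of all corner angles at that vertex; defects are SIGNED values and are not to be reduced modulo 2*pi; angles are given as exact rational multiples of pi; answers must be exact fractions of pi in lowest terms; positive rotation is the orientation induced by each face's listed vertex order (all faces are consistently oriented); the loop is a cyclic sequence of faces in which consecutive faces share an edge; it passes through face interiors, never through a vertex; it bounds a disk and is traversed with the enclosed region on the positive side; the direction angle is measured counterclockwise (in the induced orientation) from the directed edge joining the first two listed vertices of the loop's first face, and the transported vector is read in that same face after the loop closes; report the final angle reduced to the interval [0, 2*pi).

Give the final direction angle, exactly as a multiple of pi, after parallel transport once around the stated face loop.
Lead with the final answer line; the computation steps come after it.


Answer: final direction angle = pi

enclosed vertex P3: corner angles sum to (5/3)*pi, defect = 2*pi - (5/3)*pi = pi/3
enclosed vertex P4: corner angles sum to (13/6)*pi, defect = 2*pi - (13/6)*pi = -pi/6
final direction = starting direction + enclosed defect total, reduced mod 2*pi (induced orientation)
final angle = (5/6)*pi + pi/6 = pi (mod 2*pi)


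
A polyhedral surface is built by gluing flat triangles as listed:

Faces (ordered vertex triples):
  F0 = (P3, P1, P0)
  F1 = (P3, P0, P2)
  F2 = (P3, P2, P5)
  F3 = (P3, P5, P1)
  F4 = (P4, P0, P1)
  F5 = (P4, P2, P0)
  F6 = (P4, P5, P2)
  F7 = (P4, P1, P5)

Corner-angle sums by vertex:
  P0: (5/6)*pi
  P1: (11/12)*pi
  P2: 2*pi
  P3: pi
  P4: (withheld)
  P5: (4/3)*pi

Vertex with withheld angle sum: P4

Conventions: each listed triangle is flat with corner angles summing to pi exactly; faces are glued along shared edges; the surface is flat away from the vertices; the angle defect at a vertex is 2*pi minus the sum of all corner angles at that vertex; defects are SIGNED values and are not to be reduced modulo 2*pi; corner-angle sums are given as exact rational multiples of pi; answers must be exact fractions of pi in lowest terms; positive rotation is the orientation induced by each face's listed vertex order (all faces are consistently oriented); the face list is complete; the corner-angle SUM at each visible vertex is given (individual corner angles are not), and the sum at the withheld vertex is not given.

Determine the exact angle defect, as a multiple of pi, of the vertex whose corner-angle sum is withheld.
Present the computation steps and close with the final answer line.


V = 6, E = 12, F = 8; chi = V - E + F = 2
Gauss-Bonnet: total defect = 2*pi*chi = 4*pi; visible defects sum to (47/12)*pi

Answer: defect(P4) = pi/12


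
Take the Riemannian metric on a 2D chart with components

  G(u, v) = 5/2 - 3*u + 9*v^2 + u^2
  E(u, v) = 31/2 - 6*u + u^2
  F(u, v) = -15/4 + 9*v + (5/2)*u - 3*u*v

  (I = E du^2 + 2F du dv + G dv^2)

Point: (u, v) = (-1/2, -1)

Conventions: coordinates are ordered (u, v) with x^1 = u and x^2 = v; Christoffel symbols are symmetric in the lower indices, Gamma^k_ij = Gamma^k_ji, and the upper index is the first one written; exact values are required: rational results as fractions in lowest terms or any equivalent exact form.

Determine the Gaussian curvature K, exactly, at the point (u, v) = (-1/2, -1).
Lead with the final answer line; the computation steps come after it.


Answer: K = -976/17161

E = 75/4, F = -31/2, G = 53/4, EG - F^2 = 131/16 at the point
E_u = -7, E_v = 0, F_u = 11/2, F_v = 21/2, G_u = -4, G_v = -18
E_vv = 0, F_uv = -3, G_uu = 2
By Brioschi, K is (det M1 - det M2) divided by (EG - F^2) squared.
M1 = [[-E_vv/2 + F_uv - G_uu/2, E_u/2, F_u - E_v/2], [F_v - G_u/2, E, F], [G_v/2, F, G]] = [[-4, -7/2, 11/2], [25/2, 75/4, -31/2], [-9, -31/2, 53/4]]; det M1 = -1261/16
M2 = [[0, E_v/2, G_u/2], [E_v/2, E, F], [G_u/2, F, G]] = [[0, 0, -2], [0, 75/4, -31/2], [-2, -31/2, 53/4]]; det M2 = -75
det M1 - det M2 = -61/16; K = -61/16 / (131/16)^2 = -976/17161


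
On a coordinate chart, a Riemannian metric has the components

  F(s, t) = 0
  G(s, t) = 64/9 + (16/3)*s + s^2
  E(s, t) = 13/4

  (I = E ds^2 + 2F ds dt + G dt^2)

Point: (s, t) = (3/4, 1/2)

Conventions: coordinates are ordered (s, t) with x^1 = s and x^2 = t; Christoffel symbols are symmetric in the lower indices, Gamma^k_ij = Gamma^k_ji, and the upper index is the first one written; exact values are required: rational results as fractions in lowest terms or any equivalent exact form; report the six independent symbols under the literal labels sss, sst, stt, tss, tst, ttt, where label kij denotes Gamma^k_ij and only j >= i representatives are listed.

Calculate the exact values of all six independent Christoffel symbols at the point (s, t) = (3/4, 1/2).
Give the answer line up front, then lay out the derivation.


Answer: Gamma_sss = 0, Gamma_sst = 0, Gamma_stt = -41/39, Gamma_tss = 0, Gamma_tst = 12/41, Gamma_ttt = 0

E = 13/4, F = 0, G = 1681/144 at the point
E_s = 0, E_t = 0, F_s = 0, F_t = 0, G_s = 41/6, G_t = 0
EG - F^2 = 21853/576;  g^inv = (576/21853) * [[1681/144, 0], [0, 13/4]]
first-kind symbols [ij,l] = (1/2)(d_i g_jl + d_j g_il - d_l g_ij): [ss,s] = E_s/2 = 0, [ss,t] = F_s - E_t/2 = 0, [st,s] = E_t/2 = 0, [st,t] = G_s/2 = 41/12, [tt,s] = F_t - G_s/2 = -41/12, [tt,t] = G_t/2 = 0
Gamma^s_ij = (G*[ij,s] - F*[ij,t])/(EG - F^2), Gamma^t_ij = (E*[ij,t] - F*[ij,s])/(EG - F^2)


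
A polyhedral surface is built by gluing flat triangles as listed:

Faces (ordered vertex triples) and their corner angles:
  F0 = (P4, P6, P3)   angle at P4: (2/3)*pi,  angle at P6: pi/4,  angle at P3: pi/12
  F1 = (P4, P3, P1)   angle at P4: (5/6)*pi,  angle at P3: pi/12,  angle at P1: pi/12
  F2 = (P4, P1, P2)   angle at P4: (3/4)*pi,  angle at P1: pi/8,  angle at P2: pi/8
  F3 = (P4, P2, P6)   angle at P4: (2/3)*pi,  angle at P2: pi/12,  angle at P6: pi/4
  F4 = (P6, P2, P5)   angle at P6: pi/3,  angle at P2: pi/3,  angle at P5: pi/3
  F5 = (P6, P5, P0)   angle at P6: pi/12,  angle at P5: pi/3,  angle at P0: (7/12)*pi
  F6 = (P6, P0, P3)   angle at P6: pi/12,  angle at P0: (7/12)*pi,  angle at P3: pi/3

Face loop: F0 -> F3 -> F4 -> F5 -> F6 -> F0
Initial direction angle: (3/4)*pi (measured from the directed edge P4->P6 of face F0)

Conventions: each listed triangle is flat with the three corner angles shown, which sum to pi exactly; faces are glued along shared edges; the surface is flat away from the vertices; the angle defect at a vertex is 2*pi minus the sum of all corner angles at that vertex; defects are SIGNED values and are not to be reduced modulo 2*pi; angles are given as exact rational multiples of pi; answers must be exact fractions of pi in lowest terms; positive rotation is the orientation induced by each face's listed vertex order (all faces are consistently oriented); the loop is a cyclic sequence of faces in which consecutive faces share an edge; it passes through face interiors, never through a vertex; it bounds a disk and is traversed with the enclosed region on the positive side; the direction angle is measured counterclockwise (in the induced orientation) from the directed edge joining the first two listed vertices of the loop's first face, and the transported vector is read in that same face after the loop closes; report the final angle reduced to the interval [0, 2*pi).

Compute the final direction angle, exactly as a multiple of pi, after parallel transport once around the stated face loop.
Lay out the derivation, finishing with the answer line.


enclosed vertex P6: corner angles sum to pi, defect = 2*pi - pi = pi
final direction = starting direction + enclosed defect total, reduced mod 2*pi (induced orientation)
final angle = (3/4)*pi + pi = (7/4)*pi (mod 2*pi)

Answer: final direction angle = (7/4)*pi


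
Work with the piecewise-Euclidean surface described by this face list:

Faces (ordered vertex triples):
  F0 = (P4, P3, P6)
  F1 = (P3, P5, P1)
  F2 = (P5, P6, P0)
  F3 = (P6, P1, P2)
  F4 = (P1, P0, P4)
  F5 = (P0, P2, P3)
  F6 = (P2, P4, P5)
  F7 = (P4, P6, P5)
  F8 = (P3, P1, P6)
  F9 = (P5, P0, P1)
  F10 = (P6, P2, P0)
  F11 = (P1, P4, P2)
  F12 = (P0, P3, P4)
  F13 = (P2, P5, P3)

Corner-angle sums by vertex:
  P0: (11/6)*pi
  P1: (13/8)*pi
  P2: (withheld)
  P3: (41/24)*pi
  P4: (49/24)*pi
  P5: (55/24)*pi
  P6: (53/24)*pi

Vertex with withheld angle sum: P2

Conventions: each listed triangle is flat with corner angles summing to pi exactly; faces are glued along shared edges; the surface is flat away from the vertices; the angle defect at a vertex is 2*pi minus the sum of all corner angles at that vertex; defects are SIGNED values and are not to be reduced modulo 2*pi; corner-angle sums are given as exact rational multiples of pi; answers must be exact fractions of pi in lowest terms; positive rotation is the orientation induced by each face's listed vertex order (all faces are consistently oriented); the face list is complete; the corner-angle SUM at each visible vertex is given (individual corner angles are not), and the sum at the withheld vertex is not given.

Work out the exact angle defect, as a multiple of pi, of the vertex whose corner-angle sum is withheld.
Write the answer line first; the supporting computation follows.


Answer: defect(P2) = (-7/24)*pi

V = 7, E = 21, F = 14; chi = V - E + F = 0
Gauss-Bonnet: total defect = 2*pi*chi = 0; visible defects sum to (7/24)*pi


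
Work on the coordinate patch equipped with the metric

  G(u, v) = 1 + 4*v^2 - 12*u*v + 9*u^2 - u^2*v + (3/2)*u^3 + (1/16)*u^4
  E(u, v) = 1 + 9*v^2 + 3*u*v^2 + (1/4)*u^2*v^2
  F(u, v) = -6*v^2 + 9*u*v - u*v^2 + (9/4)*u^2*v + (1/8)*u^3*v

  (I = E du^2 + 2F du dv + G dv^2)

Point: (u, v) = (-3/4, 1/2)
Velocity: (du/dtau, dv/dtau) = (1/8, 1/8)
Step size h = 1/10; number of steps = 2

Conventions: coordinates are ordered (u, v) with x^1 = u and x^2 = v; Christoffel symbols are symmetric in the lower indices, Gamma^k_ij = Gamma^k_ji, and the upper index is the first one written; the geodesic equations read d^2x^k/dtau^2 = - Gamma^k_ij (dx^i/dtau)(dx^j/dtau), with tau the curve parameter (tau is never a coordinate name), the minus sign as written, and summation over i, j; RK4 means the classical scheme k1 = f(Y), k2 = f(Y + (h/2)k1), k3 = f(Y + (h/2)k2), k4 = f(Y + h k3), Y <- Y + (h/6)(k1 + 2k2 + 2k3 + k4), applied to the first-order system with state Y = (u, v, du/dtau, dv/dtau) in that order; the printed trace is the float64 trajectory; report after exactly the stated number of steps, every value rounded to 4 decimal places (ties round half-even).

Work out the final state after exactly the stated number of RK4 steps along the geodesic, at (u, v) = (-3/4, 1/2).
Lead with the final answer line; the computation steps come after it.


Answer: u = -0.7251, v = 0.5253, du/dtau = 0.1238, dv/dtau = 0.1277

f(Y) = (du/dtau, dv/dtau, -Gamma^u_ij Y'^i Y'^j, -Gamma^v_ij Y'^i Y'^j) with the Gammas evaluated at the stage position; h = 0.100000; intermediate values shown to 6 dp
step 0: u = -0.7500, v = 0.5000, du/dtau = 0.1250, dv/dtau = 0.1250
step 1:
  k1: at (u, v) = (-0.750000, 0.500000), (du/dtau, dv/dtau) = (0.125000, 0.125000); Gamma_uuu = 0.026481, Gamma_uuv = 0.278053, Gamma_uvv = -0.211850, Gamma_vuu = -0.062735, Gamma_vuv = -0.658720, Gamma_vvv = 0.501882; k1 = (0.125000, 0.125000, -0.005793, 0.013723)
  k2: at (u, v) = (-0.743750, 0.506250), (du/dtau, dv/dtau) = (0.124710, 0.125686); Gamma_uuu = 0.027129, Gamma_uuv = 0.281671, Gamma_uvv = -0.214352, Gamma_vuu = -0.063321, Gamma_vuv = -0.657442, Gamma_vvv = 0.500313; k2 = (0.124710, 0.125686, -0.005866, 0.013691)
  k3: at (u, v) = (-0.743764, 0.506284), (du/dtau, dv/dtau) = (0.124707, 0.125685); Gamma_uuu = 0.027131, Gamma_uuv = 0.281669, Gamma_uvv = -0.214350, Gamma_vuu = -0.063323, Gamma_vuv = -0.657416, Gamma_vvv = 0.500294; k3 = (0.124707, 0.125685, -0.005866, 0.013690)
  k4: at (u, v) = (-0.737529, 0.512568), (du/dtau, dv/dtau) = (0.124413, 0.126369); Gamma_uuu = 0.027786, Gamma_uuv = 0.285273, Gamma_uvv = -0.216836, Gamma_vuu = -0.063902, Gamma_vuv = -0.656075, Gamma_vvv = 0.498682; k4 = (0.124413, 0.126369, -0.005938, 0.013655)
  Y <- Y + (h/6)(k1 + 2k2 + 2k3 + k4): u = -0.7375, v = 0.5126, du/dtau = 0.1244, dv/dtau = 0.1264
step 2:
  k1: at (u, v) = (-0.737529, 0.512569), (du/dtau, dv/dtau) = (0.124413, 0.126369); Gamma_uuu = 0.027786, Gamma_uuv = 0.285273, Gamma_uvv = -0.216836, Gamma_vuu = -0.063902, Gamma_vuv = -0.656075, Gamma_vvv = 0.498682; k1 = (0.124413, 0.126369, -0.005938, 0.013655)
  k2: at (u, v) = (-0.731309, 0.518887), (du/dtau, dv/dtau) = (0.124117, 0.127052); Gamma_uuu = 0.028448, Gamma_uuv = 0.288861, Gamma_uvv = -0.219304, Gamma_vuu = -0.064475, Gamma_vuv = -0.654672, Gamma_vvv = 0.497028; k2 = (0.124117, 0.127052, -0.006008, 0.013617)
  k3: at (u, v) = (-0.731323, 0.518921), (du/dtau, dv/dtau) = (0.124113, 0.127050); Gamma_uuu = 0.028450, Gamma_uuv = 0.288857, Gamma_uvv = -0.219302, Gamma_vuu = -0.064477, Gamma_vuv = -0.654646, Gamma_vvv = 0.497010; k3 = (0.124113, 0.127050, -0.006008, 0.013616)
  k4: at (u, v) = (-0.725118, 0.525273), (du/dtau, dv/dtau) = (0.123813, 0.127731); Gamma_uuu = 0.029120, Gamma_uuv = 0.292427, Gamma_uvv = -0.221751, Gamma_vuu = -0.065044, Gamma_vuv = -0.653181, Gamma_vvv = 0.495314; k4 = (0.123813, 0.127731, -0.006078, 0.013576)
  Y <- Y + (h/6)(k1 + 2k2 + 2k3 + k4): u = -0.7251, v = 0.5253, du/dtau = 0.1238, dv/dtau = 0.1277


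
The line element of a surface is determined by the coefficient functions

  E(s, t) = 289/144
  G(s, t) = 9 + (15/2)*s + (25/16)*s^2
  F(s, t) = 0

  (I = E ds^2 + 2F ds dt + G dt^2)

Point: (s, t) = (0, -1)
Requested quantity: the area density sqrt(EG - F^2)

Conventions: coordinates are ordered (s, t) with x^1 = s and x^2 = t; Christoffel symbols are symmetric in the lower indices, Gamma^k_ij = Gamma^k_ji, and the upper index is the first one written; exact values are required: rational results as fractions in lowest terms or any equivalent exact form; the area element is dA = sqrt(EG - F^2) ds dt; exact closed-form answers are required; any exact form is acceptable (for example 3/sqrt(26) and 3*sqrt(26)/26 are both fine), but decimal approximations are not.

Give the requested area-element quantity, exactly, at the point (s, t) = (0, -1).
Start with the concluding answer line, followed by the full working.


Answer: sqrt(EG - F^2) = 17/4

E = 289/144, F = 0, G = 9; EG - F^2 = 289/16


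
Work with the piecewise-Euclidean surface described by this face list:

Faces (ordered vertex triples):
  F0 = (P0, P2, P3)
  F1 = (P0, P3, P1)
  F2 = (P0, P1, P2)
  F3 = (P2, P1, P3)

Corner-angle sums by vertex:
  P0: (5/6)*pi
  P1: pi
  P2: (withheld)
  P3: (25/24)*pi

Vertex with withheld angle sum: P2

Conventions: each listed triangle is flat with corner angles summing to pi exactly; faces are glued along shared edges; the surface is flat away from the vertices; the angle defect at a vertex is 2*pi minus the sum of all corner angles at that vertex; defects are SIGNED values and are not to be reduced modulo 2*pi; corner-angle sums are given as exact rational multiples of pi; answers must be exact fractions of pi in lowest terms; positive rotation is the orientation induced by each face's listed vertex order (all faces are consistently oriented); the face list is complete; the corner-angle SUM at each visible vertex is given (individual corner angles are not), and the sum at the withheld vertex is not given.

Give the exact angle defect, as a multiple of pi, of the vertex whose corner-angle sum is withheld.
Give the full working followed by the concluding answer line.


V = 4, E = 6, F = 4; chi = V - E + F = 2
Gauss-Bonnet: total defect = 2*pi*chi = 4*pi; visible defects sum to (25/8)*pi

Answer: defect(P2) = (7/8)*pi


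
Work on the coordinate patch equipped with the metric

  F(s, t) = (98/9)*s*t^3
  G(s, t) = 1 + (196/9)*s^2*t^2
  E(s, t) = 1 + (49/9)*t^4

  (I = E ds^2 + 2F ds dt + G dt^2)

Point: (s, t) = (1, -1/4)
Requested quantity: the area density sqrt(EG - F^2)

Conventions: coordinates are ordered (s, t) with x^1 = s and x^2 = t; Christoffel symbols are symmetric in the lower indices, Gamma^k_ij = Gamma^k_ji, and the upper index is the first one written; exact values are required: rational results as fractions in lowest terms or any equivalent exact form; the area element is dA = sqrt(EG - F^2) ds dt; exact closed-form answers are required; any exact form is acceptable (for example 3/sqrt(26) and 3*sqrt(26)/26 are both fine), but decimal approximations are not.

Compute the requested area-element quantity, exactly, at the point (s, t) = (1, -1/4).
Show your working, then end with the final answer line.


E = 2353/2304, F = -49/288, G = 85/36; EG - F^2 = 5489/2304

Answer: sqrt(EG - F^2) = sqrt(5489)/48


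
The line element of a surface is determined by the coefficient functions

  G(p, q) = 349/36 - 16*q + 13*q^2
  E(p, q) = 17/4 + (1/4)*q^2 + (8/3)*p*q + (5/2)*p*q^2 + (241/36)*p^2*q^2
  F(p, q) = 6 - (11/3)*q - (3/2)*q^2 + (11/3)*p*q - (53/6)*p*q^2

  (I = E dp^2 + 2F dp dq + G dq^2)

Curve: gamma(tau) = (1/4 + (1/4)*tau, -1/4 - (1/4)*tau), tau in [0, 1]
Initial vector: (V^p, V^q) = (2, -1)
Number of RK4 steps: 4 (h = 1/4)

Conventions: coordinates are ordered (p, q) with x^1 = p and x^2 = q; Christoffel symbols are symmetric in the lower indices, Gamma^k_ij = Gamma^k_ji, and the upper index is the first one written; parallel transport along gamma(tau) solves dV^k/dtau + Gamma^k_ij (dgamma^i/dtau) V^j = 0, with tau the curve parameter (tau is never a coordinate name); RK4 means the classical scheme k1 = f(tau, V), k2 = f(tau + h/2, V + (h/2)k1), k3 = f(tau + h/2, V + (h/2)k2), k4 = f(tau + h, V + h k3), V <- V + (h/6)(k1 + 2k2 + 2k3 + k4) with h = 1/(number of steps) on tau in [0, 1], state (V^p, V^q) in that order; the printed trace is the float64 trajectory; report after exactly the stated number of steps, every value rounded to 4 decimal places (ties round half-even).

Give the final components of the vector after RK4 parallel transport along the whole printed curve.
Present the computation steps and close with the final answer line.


gamma'(tau) = (1/4, -1/4); f(tau, V)^k = -Gamma^k_ij(gamma(tau)) gamma'^i(tau) V^j; h = 1/4; intermediate values shown to 6 dp
curve data and Christoffel symbols at the stage parameters:
  tau = 0.000000: gamma = (0.250000, -0.250000), gamma' = (0.250000, -0.250000); Gamma_ppp = 0.392967, Gamma_ppq = 0.007731, Gamma_pqq = 3.183221, Gamma_qpp = -0.276807, Gamma_qpq = -0.003440, Gamma_qqq = -2.192055
  tau = 0.125000: gamma = (0.281250, -0.281250), gamma' = (0.250000, -0.250000); Gamma_ppp = 0.405462, Gamma_ppq = -0.029092, Gamma_pqq = 3.135209, Gamma_qpp = -0.282044, Gamma_qpq = 0.012281, Gamma_qqq = -2.089189
  tau = 0.250000: gamma = (0.312500, -0.312500), gamma' = (0.250000, -0.250000); Gamma_ppp = 0.414326, Gamma_ppq = -0.068217, Gamma_pqq = 3.076629, Gamma_qpp = -0.284298, Gamma_qpq = 0.027227, Gamma_qqq = -1.983583
  tau = 0.375000: gamma = (0.343750, -0.343750), gamma' = (0.250000, -0.250000); Gamma_ppp = 0.420563, Gamma_ppq = -0.108669, Gamma_pqq = 3.010907, Gamma_qpp = -0.284214, Gamma_qpq = 0.040862, Gamma_qqq = -1.877441
  tau = 0.500000: gamma = (0.375000, -0.375000), gamma' = (0.250000, -0.250000); Gamma_ppp = 0.424997, Gamma_ppq = -0.149700, Gamma_pqq = 2.940656, Gamma_qpp = -0.282290, Gamma_qpq = 0.052820, Gamma_qqq = -1.772340
  tau = 0.625000: gamma = (0.406250, -0.406250), gamma' = (0.250000, -0.250000); Gamma_ppp = 0.428293, Gamma_ppq = -0.190747, Gamma_pqq = 2.867838, Gamma_qpp = -0.278897, Gamma_qpq = 0.062868, Gamma_qqq = -1.669376
  tau = 0.750000: gamma = (0.437500, -0.437500), gamma' = (0.250000, -0.250000); Gamma_ppp = 0.430978, Gamma_ppq = -0.231391, Gamma_pqq = 2.793913, Gamma_qpp = -0.274309, Gamma_qpq = 0.070873, Gamma_qqq = -1.569288
  tau = 0.875000: gamma = (0.468750, -0.468750), gamma' = (0.250000, -0.250000); Gamma_ppp = 0.433470, Gamma_ppq = -0.271324, Gamma_pqq = 2.719952, Gamma_qpp = -0.268718, Gamma_qpq = 0.076775, Gamma_qqq = -1.472549
  tau = 1.000000: gamma = (0.500000, -0.500000), gamma' = (0.250000, -0.250000); Gamma_ppp = 0.436088, Gamma_ppq = -0.310325, Gamma_pqq = 2.646729, Gamma_qpp = -0.262254, Gamma_qpq = 0.080565, Gamma_qqq = -1.379439
step 0: V^p = 2.0000, V^q = -1.0000
step 1: k1 = (-0.986491, 0.683837), k2 = (-0.927335, 0.618548), k3 = (-0.934594, 0.623380), k4 = (-0.876769, 0.561925); V <- V + (h/6)(k1 + 2k2 + 2k3 + k4): V^p = 1.7672, V^q = -0.8446
step 2: k1 = (-0.877221, 0.562214), k2 = (-0.823196, 0.506054), k3 = (-0.829565, 0.509969), k4 = (-0.778134, 0.457886); V <- V + (h/6)(k1 + 2k2 + 2k3 + k4): V^p = 1.5605, V^q = -0.7174
step 3: k1 = (-0.778479, 0.458089), k2 = (-0.731236, 0.410909), k3 = (-0.736660, 0.413967), k4 = (-0.692245, 0.370510); V <- V + (h/6)(k1 + 2k2 + 2k3 + k4): V^p = 1.3769, V^q = -0.6142
step 4: k1 = (-0.692510, 0.370651), k2 = (-0.651989, 0.331388), k3 = (-0.656551, 0.333727), k4 = (-0.618654, 0.297656); V <- V + (h/6)(k1 + 2k2 + 2k3 + k4): V^p = 1.2132, V^q = -0.5309

Answer: V^p = 1.2132, V^q = -0.5309


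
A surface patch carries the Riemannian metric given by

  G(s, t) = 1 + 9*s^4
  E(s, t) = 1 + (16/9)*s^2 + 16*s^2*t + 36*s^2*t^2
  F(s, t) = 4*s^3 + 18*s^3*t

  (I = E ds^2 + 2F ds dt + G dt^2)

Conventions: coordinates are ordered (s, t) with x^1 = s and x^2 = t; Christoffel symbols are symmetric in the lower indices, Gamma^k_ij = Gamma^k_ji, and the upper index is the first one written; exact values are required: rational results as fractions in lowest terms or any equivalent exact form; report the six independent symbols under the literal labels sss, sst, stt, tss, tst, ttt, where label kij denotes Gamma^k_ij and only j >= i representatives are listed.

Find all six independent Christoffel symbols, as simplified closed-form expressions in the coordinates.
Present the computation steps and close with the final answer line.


E = 1 + (16/9)*s^2 + 16*s^2*t + 36*s^2*t^2; F = 4*s^3 + 18*s^3*t; G = 1 + 9*s^4
Gamma^k_ij = (1/2) g^{kl} (d_i g_jl + d_j g_il - d_l g_ij), with g^inv = (1/(EG-F^2)) [[G, -F], [-F, E]]
first partials: E_s = (32/9)*s + 32*s*t + 72*s*t^2, E_t = 16*s^2 + 72*s^2*t, F_s = 12*s^2 + 54*s^2*t, F_t = 18*s^3, G_s = 36*s^3, G_t = 0
D = EG - F^2 = 1 + (16/9)*s^2 + 16*s^2*t + 36*s^2*t^2 + 9*s^4
expanded: Gamma^s_ss = (G E_s - 2F F_s + F E_t)/(2D), Gamma^s_st = (G E_t - F G_s)/(2D), Gamma^s_tt = (2G F_t - G G_s - F G_t)/(2D), Gamma^t_ss = (2E F_s - E E_t - F E_s)/(2D), Gamma^t_st = (E G_s - F E_t)/(2D), Gamma^t_tt = (E G_t - 2F F_t + F G_s)/(2D); substitute and cancel common factors

Answer: Gamma_sss = (324*s*t^2 + 144*s*t + 16*s)/(81*s^4 + 324*s^2*t^2 + 144*s^2*t + 16*s^2 + 9), Gamma_sst = (324*s^2*t + 72*s^2)/(81*s^4 + 324*s^2*t^2 + 144*s^2*t + 16*s^2 + 9), Gamma_stt = 0, Gamma_tss = (162*s^2*t + 36*s^2)/(81*s^4 + 324*s^2*t^2 + 144*s^2*t + 16*s^2 + 9), Gamma_tst = 162*s^3/(81*s^4 + 324*s^2*t^2 + 144*s^2*t + 16*s^2 + 9), Gamma_ttt = 0


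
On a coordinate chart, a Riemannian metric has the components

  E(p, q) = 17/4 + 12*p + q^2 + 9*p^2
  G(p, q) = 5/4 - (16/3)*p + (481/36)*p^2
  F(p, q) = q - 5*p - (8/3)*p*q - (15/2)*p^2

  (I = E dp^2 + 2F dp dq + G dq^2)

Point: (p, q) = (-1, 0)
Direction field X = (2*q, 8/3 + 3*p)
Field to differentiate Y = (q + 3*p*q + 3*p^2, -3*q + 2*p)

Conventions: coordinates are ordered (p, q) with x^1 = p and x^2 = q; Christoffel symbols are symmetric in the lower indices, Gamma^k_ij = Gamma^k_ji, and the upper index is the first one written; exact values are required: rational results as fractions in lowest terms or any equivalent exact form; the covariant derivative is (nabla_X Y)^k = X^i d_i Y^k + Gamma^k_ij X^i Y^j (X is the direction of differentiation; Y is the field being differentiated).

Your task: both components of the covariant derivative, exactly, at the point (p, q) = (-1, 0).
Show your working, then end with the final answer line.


E = 5/4, F = -5/2, G = 359/18 at the point
E_p = -6, E_q = 0, F_p = 10, F_q = 11/3, G_p = -577/18, G_q = 0
EG - F^2 = 1345/72;  g^inv = (72/1345) * [[359/18, 5/2], [5/2, 5/4]]
first-kind symbols [ij,l] = (1/2)(d_i g_jl + d_j g_il - d_l g_ij): [pp,p] = E_p/2 = -3, [pp,q] = F_p - E_q/2 = 10, [pq,p] = E_q/2 = 0, [pq,q] = G_p/2 = -577/36, [qq,p] = F_q - G_p/2 = 709/36, [qq,q] = G_q/2 = 0
Gamma^p_ij = (G*[ij,p] - F*[ij,q])/(EG - F^2), Gamma^q_ij = (E*[ij,q] - F*[ij,p])/(EG - F^2)
Gamma_ppp = -2508/1345, Gamma_ppq = -577/269, Gamma_pqq = 254531/12105, Gamma_qpp = 72/269, Gamma_qpq = -577/538, Gamma_qqq = 709/269
X = (0, -1/3), Y = (3, -2) at the point

Answer: (nabla_X Y)^p = 611167/36315, (nabla_X Y)^q = 6181/1614


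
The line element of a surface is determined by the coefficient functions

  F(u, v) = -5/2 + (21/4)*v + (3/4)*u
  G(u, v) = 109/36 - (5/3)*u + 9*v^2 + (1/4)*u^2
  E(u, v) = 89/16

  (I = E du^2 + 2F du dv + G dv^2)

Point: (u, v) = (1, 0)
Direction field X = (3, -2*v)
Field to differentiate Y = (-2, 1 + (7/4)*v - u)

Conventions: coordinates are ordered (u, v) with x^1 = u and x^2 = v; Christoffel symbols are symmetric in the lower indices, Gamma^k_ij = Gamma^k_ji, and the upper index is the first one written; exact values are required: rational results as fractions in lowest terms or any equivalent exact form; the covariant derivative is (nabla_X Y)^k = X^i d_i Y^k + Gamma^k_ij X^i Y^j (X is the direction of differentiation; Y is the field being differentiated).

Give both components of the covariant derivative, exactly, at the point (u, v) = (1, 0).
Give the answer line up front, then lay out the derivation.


Answer: (nabla_X Y)^u = -2268/1699, (nabla_X Y)^v = -12306/1699

E = 89/16, F = -7/4, G = 29/18 at the point
E_u = 0, E_v = 0, F_u = 3/4, F_v = 21/4, G_u = -7/6, G_v = 0
EG - F^2 = 1699/288;  g^inv = (288/1699) * [[29/18, 7/4], [7/4, 89/16]]
first-kind symbols [ij,l] = (1/2)(d_i g_jl + d_j g_il - d_l g_ij): [uu,u] = E_u/2 = 0, [uu,v] = F_u - E_v/2 = 3/4, [uv,u] = E_v/2 = 0, [uv,v] = G_u/2 = -7/12, [vv,u] = F_v - G_u/2 = 35/6, [vv,v] = G_v/2 = 0
Gamma^u_ij = (G*[ij,u] - F*[ij,v])/(EG - F^2), Gamma^v_ij = (E*[ij,v] - F*[ij,u])/(EG - F^2)
Gamma_uuu = 378/1699, Gamma_uuv = -294/1699, Gamma_uvv = 8120/5097, Gamma_vuu = 2403/3398, Gamma_vuv = -1869/3398, Gamma_vvv = 2940/1699
X = (3, 0), Y = (-2, 0) at the point


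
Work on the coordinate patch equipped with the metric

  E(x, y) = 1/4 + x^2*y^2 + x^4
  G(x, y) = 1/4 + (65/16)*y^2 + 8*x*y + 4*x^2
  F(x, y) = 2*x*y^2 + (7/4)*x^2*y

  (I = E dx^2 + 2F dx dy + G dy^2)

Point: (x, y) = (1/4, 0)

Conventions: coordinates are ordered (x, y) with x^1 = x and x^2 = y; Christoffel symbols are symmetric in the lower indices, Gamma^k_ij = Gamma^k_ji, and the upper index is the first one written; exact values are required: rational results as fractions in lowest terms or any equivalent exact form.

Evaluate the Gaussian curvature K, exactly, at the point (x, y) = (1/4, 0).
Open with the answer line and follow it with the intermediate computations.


Answer: K = -35872/4225

E = 65/256, F = 0, G = 1/2, EG - F^2 = 65/512 at the point
E_x = 1/16, E_y = 0, F_x = 0, F_y = 7/64, G_x = 2, G_y = 2
E_yy = 1/8, F_xy = 7/8, G_xx = 8
Using the Brioschi determinant formula for K from the metric derivatives:
M1 = [[-E_yy/2 + F_xy - G_xx/2, E_x/2, F_x - E_y/2], [F_y - G_x/2, E, F], [G_y/2, F, G]] = [[-51/16, 1/32, 0], [-57/64, 65/256, 0], [1, 0, 1/2]]; det M1 = -3201/8192
M2 = [[0, E_y/2, G_x/2], [E_y/2, E, F], [G_x/2, F, G]] = [[0, 0, 1], [0, 65/256, 0], [1, 0, 1/2]]; det M2 = -65/256
det M1 - det M2 = -1121/8192; K = -1121/8192 / (65/512)^2 = -35872/4225


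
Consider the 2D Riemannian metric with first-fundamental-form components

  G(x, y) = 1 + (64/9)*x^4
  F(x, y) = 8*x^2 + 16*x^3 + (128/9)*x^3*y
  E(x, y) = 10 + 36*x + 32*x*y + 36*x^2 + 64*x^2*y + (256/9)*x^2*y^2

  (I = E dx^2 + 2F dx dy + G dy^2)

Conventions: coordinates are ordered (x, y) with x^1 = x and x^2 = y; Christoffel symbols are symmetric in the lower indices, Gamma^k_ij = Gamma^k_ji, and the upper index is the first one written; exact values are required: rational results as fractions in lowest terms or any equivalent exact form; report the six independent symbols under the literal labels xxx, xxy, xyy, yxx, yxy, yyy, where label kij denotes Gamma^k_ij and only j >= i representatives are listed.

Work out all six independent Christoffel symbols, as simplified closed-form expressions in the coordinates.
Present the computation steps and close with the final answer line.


E = 10 + 36*x + 32*x*y + 36*x^2 + 64*x^2*y + (256/9)*x^2*y^2; F = 8*x^2 + 16*x^3 + (128/9)*x^3*y; G = 1 + (64/9)*x^4
Gamma^k_ij = (1/2) g^{kl} (d_i g_jl + d_j g_il - d_l g_ij), with g^inv = (1/(EG-F^2)) [[G, -F], [-F, E]]
first partials: E_x = 36 + 32*y + 72*x + 128*x*y + (512/9)*x*y^2, E_y = 32*x + 64*x^2 + (512/9)*x^2*y, F_x = 16*x + 48*x^2 + (128/3)*x^2*y, F_y = (128/9)*x^3, G_x = (256/9)*x^3, G_y = 0
D = EG - F^2 = 10 + 36*x + 32*x*y + 36*x^2 + 64*x^2*y + (256/9)*x^2*y^2 + (64/9)*x^4
expanded: Gamma^x_xx = (G E_x - 2F F_x + F E_y)/(2D), Gamma^x_xy = (G E_y - F G_x)/(2D), Gamma^x_yy = (2G F_y - G G_x - F G_y)/(2D), Gamma^y_xx = (2E F_x - E E_y - F E_x)/(2D), Gamma^y_xy = (E G_x - F E_y)/(2D), Gamma^y_yy = (E G_y - 2F F_y + F G_x)/(2D); substitute and cancel common factors

Answer: Gamma_xxx = (128*x*y^2 + 288*x*y + 162*x + 72*y + 81)/(32*x^4 + 128*x^2*y^2 + 288*x^2*y + 162*x^2 + 144*x*y + 162*x + 45), Gamma_xxy = (128*x^2*y + 144*x^2 + 72*x)/(32*x^4 + 128*x^2*y^2 + 288*x^2*y + 162*x^2 + 144*x*y + 162*x + 45), Gamma_xyy = 0, Gamma_yxx = (64*x^2*y + 72*x^2)/(32*x^4 + 128*x^2*y^2 + 288*x^2*y + 162*x^2 + 144*x*y + 162*x + 45), Gamma_yxy = 64*x^3/(32*x^4 + 128*x^2*y^2 + 288*x^2*y + 162*x^2 + 144*x*y + 162*x + 45), Gamma_yyy = 0


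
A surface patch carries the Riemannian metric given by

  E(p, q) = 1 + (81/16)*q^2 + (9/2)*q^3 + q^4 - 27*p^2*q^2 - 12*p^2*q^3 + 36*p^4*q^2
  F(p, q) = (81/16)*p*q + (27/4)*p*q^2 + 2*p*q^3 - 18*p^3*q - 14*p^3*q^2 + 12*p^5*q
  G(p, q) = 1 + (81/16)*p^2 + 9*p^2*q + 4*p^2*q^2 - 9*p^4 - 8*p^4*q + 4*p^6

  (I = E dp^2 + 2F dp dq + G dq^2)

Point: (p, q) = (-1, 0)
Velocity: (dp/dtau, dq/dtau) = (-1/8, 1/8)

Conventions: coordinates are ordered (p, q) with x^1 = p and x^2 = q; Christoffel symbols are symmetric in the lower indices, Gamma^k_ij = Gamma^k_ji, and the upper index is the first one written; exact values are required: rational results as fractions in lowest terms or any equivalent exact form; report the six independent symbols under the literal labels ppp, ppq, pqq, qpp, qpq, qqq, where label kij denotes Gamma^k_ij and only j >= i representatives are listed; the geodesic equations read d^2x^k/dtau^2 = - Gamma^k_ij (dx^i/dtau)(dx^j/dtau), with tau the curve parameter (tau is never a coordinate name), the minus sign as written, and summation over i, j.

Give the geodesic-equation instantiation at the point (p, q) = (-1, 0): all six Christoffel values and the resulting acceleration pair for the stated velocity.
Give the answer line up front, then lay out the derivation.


Answer: Gamma_ppp = 0, Gamma_ppq = 0, Gamma_pqq = 0, Gamma_qpp = 0, Gamma_qpq = 15/17, Gamma_qqq = 8/17; accelerations (d^2p/dtau^2, d^2q/dtau^2) = (0, 11/544)

E = 1, F = 0, G = 17/16 at the point
E_p = 0, E_q = 0, F_p = 0, F_q = 15/16, G_p = 15/8, G_q = 1
EG - F^2 = 17/16;  g^inv = (16/17) * [[17/16, 0], [0, 1]]
first-kind symbols [ij,l] = (1/2)(d_i g_jl + d_j g_il - d_l g_ij): [pp,p] = E_p/2 = 0, [pp,q] = F_p - E_q/2 = 0, [pq,p] = E_q/2 = 0, [pq,q] = G_p/2 = 15/16, [qq,p] = F_q - G_p/2 = 0, [qq,q] = G_q/2 = 1/2
Gamma^p_ij = (G*[ij,p] - F*[ij,q])/(EG - F^2), Gamma^q_ij = (E*[ij,q] - F*[ij,p])/(EG - F^2)
Gamma_ppp = 0, Gamma_ppq = 0, Gamma_pqq = 0, Gamma_qpp = 0, Gamma_qpq = 15/17, Gamma_qqq = 8/17
d^2p/dtau^2 = -(Gamma_ppp*(-1/8)^2 + 2*Gamma_ppq*(-1/8)*(1/8) + Gamma_pqq*(1/8)^2) = 0
d^2q/dtau^2 = -(Gamma_qpp*(-1/8)^2 + 2*Gamma_qpq*(-1/8)*(1/8) + Gamma_qqq*(1/8)^2) = 11/544


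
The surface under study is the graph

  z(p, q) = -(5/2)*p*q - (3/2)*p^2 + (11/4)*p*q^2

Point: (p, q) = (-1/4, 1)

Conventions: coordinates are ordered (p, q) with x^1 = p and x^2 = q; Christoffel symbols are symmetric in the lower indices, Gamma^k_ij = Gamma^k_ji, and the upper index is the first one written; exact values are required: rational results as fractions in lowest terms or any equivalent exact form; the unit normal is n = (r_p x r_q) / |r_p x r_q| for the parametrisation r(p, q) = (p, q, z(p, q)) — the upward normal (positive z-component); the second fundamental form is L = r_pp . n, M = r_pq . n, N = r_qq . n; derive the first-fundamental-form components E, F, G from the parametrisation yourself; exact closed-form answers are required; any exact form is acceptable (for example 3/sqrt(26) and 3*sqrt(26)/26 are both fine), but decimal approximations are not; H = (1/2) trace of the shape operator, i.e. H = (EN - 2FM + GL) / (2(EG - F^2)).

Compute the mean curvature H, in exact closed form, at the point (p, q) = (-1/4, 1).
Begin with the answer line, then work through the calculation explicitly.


Answer: H = -94*sqrt(41)/1681

z_p = 1, z_q = -3/4, z_pp = -3, z_pq = 3, z_qq = -11/8
E = 2, F = -3/4, G = 25/16; answer radicand W^2 = 41/16
unnormalised second-form numerators: l = -3, m = 3, n = -11/8; L = l/sqrt(41/16), and similarly M = m/sqrt(W^2), N = n/sqrt(W^2)
H = (E*n - 2*F*m + G*l) / (2*(EG - F^2)*sqrt(W^2)); E*n - 2*F*m + G*l = -47/16, EG - F^2 = 41/16, so H = (-47/82)/sqrt(41/16)
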